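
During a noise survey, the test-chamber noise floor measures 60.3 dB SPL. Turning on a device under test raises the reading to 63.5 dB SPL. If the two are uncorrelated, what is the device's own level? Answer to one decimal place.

Remove the background by subtracting linear intensities:
L_src = 10·log₁₀(10^(63.5/10) − 10^(60.3/10)) = 10·log₁₀(1167000) = 60.7 dB SPL.

60.7 dB SPL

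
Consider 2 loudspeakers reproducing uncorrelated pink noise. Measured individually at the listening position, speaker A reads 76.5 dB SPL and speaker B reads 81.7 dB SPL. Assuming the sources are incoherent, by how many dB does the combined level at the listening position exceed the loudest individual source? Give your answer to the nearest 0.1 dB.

1.1 dB

Incoherent sources sum as intensities:
L_total = 10·log₁₀(10^(76.5/10) + 10^(81.7/10)) = 82.85 dB SPL.
Excess over the loudest (81.7 dB): 82.85 − 81.7 = 1.1 dB.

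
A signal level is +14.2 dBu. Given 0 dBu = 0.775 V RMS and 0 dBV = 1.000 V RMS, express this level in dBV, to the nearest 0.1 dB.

+12.0 dBV

The offset between the scales is 20·log₁₀(0.775/1.000) = −2.214 dB.
So dBV = +14.2 − 2.214 = +12.0 dBV.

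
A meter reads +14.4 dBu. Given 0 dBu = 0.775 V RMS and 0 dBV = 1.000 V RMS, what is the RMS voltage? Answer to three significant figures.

4.07 V

V = 0.775 V × 10^(+14.4/20).
= 0.775 × 5.248 = 4.07 V.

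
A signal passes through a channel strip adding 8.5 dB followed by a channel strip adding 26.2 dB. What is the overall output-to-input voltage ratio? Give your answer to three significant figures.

54.3

Net gain = 8.5 + 26.2 = 34.7 dB.
Voltage ratio = 10^(34.7/20) = 54.3.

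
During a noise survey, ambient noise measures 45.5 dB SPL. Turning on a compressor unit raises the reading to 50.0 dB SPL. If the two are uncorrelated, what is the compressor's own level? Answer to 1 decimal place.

48.1 dB SPL

Subtract intensities: L_src = 10·log₁₀(10^(L_total/10) − 10^(L_bg/10)).
L_src = 10·log₁₀(10^(50.0/10) − 10^(45.5/10)) = 10·log₁₀(64520) = 48.1 dB SPL.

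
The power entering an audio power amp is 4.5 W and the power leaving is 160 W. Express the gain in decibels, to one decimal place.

For a power ratio, dB = 10·log₁₀(P₂/P₁).
10·log₁₀(160/4.5) = 10·log₁₀(35.56) = 15.5 dB.

15.5 dB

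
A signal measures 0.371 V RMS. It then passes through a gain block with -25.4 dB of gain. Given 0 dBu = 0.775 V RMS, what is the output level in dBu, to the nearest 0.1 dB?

-31.8 dBu

Input level: 20·log₁₀(0.371/0.775) = -6.40 dBu.
Output: -6.40 − 25.4 = -31.8 dBu.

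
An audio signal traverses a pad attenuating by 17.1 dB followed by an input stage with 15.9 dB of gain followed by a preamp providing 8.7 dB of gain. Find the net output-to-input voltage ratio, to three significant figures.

2.37

Net gain = (−17.1) + 15.9 + 8.7 = 7.5 dB.
Voltage ratio = 10^(7.5/20) = 2.37.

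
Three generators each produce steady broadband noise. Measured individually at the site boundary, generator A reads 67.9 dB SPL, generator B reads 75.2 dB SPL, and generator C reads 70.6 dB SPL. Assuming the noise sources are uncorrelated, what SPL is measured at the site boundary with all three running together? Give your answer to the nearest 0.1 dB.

Uncorrelated sources add in intensity (power), not in dB.
L_total = 10·log₁₀(10^(67.9/10) + 10^(75.2/10) + 10^(70.6/10)) = 10·log₁₀(50760000) = 77.1 dB SPL.

77.1 dB SPL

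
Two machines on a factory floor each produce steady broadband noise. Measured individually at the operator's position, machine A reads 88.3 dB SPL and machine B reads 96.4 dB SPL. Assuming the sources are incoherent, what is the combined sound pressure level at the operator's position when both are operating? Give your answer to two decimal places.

Uncorrelated sources add in intensity (power), not in dB.
L_total = 10·log₁₀(10^(88.3/10) + 10^(96.4/10)) = 10·log₁₀(5041000000) = 97.03 dB SPL.

97.03 dB SPL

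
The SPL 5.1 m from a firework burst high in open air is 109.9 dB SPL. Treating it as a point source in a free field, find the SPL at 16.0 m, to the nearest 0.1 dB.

For a point source in a free field, ΔL = −20·log₁₀(d₂/d₁).
ΔL = −20·log₁₀(16.0/5.1) = -9.93 dB, so L₂ = 109.9 + (-9.93) = 100.0 dB SPL.

100.0 dB SPL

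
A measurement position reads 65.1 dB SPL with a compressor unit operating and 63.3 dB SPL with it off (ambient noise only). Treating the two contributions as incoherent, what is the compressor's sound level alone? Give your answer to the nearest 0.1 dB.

Subtract intensities: L_src = 10·log₁₀(10^(L_total/10) − 10^(L_bg/10)).
L_src = 10·log₁₀(10^(65.1/10) − 10^(63.3/10)) = 10·log₁₀(1098000) = 60.4 dB SPL.

60.4 dB SPL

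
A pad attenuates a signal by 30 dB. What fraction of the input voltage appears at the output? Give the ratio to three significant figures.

Voltage ratio = 10^(dB/20).
10^(-30/20) = 10^(-1.500) = 0.0316.

0.0316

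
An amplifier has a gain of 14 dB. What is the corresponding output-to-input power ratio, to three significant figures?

Power ratio = 10^(dB/10).
10^(14/10) = 10^(1.400) = 25.1.

25.1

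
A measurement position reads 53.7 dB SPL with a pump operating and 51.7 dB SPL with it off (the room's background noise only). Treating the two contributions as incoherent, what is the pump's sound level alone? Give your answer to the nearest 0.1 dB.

49.4 dB SPL

Background correction is a power subtraction:
L_src = 10·log₁₀(10^(53.7/10) − 10^(51.7/10)) = 10·log₁₀(86510) = 49.4 dB SPL.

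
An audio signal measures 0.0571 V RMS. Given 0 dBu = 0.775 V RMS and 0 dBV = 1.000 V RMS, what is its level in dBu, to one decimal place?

-22.7 dBu

dBu = 20·log₁₀(V / 0.775 V).
20·log₁₀(0.0571/0.775) = -22.7 dBu.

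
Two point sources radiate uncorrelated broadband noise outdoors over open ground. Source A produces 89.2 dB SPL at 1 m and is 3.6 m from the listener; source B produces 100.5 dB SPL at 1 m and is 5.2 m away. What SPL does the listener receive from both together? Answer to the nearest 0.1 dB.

At the listener: L_A = 89.2 − 20·log₁₀(3.6) = 78.07 dB; L_B = 100.5 − 20·log₁₀(5.2) = 86.18 dB.
Combined: 10·log₁₀(10^(78.07/10)+10^(86.18/10)) = 86.8 dB SPL.

86.8 dB SPL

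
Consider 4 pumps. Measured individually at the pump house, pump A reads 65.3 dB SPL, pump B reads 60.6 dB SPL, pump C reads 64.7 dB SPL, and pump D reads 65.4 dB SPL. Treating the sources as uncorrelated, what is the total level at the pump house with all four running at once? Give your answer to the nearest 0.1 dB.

70.4 dB SPL

Uncorrelated sources add in intensity (power), not in dB.
L_total = 10·log₁₀(10^(65.3/10) + 10^(60.6/10) + 10^(64.7/10) + 10^(65.4/10)) = 10·log₁₀(10960000) = 70.4 dB SPL.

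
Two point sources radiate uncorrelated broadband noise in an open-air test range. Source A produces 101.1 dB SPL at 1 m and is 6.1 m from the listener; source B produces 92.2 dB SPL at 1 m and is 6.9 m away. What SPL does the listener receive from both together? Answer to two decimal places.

At the listener: L_A = 101.1 − 20·log₁₀(6.1) = 85.393 dB; L_B = 92.2 − 20·log₁₀(6.9) = 75.423 dB.
Combined: 10·log₁₀(10^(85.393/10)+10^(75.423/10)) = 85.81 dB SPL.

85.81 dB SPL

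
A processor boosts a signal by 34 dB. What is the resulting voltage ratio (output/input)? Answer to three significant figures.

Voltage ratio = 10^(dB/20).
10^(34/20) = 10^(1.700) = 50.1.

50.1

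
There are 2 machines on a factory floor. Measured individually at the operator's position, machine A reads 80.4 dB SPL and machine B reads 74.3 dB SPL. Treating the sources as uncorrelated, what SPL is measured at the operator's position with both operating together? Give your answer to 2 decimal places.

Add the sources as powers (linear), then convert back to dB:
L_total = 10·log₁₀(10^(80.4/10) + 10^(74.3/10)) = 10·log₁₀(136600000) = 81.35 dB SPL.

81.35 dB SPL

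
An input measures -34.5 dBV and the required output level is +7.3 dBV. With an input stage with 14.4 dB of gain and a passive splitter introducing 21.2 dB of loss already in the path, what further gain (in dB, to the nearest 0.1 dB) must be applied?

48.6 dB

The required make-up gain is the shortfall in the dB sum.
G = +7.3 − (-34.5) − 14.4 + 21.2 = 48.6 dB.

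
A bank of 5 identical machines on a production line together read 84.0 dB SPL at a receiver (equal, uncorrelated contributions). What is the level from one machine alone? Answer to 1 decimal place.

77.0 dB SPL

5 equal incoherent sources add 10·log₁₀(5) = 6.99 dB over one source.
L_one = 84.0 − 6.99 = 77.0 dB SPL.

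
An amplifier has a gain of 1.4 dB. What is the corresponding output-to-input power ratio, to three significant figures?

1.38

Power ratio = 10^(dB/10).
10^(1.4/10) = 10^(0.1400) = 1.38.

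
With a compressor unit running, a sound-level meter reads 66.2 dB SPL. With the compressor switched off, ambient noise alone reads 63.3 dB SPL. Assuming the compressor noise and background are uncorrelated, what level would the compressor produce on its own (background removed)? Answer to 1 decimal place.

63.1 dB SPL

Subtract intensities: L_src = 10·log₁₀(10^(L_total/10) − 10^(L_bg/10)).
L_src = 10·log₁₀(10^(66.2/10) − 10^(63.3/10)) = 10·log₁₀(2031000) = 63.1 dB SPL.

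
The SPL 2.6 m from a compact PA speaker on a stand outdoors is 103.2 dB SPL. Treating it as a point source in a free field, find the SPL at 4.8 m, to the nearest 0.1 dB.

Free-field point source: level drops by 20·log₁₀ of the distance ratio.
ΔL = −20·log₁₀(4.8/2.6) = -5.33 dB, so L₂ = 103.2 + (-5.33) = 97.9 dB SPL.

97.9 dB SPL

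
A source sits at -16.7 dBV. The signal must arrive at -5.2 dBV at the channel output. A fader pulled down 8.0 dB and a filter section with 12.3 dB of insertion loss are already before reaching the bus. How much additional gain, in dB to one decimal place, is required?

31.8 dB

The required make-up gain is the shortfall in the dB sum.
G = -5.2 − (-16.7) + 8.0 + 12.3 = 31.8 dB.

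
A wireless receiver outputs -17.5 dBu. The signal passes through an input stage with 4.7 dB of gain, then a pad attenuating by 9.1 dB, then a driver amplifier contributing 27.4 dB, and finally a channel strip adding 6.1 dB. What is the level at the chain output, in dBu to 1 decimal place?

In dB, series stages simply add:
-17.5 + 4.7 − 9.1 + 27.4 + 6.1 = +11.6 dBu.

+11.6 dBu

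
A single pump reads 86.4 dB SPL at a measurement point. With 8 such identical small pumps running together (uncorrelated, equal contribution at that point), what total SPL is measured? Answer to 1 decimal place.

95.4 dB SPL

8 equal incoherent sources raise the level by 10·log₁₀(8) = 9.03 dB.
L_total = 86.4 + 9.03 = 95.4 dB SPL.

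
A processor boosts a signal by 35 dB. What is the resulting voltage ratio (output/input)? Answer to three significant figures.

Voltage ratio = 10^(dB/20).
10^(35/20) = 10^(1.750) = 56.2.

56.2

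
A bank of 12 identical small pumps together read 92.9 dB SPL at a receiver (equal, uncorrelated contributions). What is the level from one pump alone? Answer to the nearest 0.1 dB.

12 equal incoherent sources add 10·log₁₀(12) = 10.79 dB over one source.
L_one = 92.9 − 10.79 = 82.1 dB SPL.

82.1 dB SPL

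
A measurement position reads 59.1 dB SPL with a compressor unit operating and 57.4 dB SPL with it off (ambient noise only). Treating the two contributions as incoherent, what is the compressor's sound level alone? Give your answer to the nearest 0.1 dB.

Background correction is a power subtraction:
L_src = 10·log₁₀(10^(59.1/10) − 10^(57.4/10)) = 10·log₁₀(263300) = 54.2 dB SPL.

54.2 dB SPL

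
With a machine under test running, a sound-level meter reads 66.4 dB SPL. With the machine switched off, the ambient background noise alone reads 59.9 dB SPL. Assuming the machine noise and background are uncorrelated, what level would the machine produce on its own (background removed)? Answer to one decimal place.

65.3 dB SPL

Subtract intensities: L_src = 10·log₁₀(10^(L_total/10) − 10^(L_bg/10)).
L_src = 10·log₁₀(10^(66.4/10) − 10^(59.9/10)) = 10·log₁₀(3388000) = 65.3 dB SPL.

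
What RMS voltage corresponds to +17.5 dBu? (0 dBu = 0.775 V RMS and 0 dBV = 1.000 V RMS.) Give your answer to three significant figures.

5.81 V

V = 0.775 V × 10^(+17.5/20).
= 0.775 × 7.499 = 5.81 V.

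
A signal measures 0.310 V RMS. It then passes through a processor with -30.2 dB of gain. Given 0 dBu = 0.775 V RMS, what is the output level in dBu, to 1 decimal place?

-38.2 dBu

Input level: 20·log₁₀(0.310/0.775) = -7.96 dBu.
Output: -7.96 − 30.2 = -38.2 dBu.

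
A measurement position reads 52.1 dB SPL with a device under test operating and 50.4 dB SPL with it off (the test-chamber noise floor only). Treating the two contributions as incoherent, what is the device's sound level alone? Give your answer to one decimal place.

Background correction is a power subtraction:
L_src = 10·log₁₀(10^(52.1/10) − 10^(50.4/10)) = 10·log₁₀(52530) = 47.2 dB SPL.

47.2 dB SPL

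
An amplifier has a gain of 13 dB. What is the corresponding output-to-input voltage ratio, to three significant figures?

4.47

Voltage ratio = 10^(dB/20).
10^(13/20) = 10^(0.6500) = 4.47.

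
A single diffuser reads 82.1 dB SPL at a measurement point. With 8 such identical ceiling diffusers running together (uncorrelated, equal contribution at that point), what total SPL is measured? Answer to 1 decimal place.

8 equal incoherent sources raise the level by 10·log₁₀(8) = 9.03 dB.
L_total = 82.1 + 9.03 = 91.1 dB SPL.

91.1 dB SPL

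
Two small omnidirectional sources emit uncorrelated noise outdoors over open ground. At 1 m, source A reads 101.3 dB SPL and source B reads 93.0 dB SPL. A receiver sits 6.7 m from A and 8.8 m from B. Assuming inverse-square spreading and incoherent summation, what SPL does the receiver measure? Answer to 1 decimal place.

85.1 dB SPL

At the listener: L_A = 101.3 − 20·log₁₀(6.7) = 84.78 dB; L_B = 93.0 − 20·log₁₀(8.8) = 74.11 dB.
Combined: 10·log₁₀(10^(84.78/10)+10^(74.11/10)) = 85.1 dB SPL.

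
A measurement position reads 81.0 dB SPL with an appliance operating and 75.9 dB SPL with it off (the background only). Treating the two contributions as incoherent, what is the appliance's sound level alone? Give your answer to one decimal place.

79.4 dB SPL

Background correction is a power subtraction:
L_src = 10·log₁₀(10^(81.0/10) − 10^(75.9/10)) = 10·log₁₀(86990000) = 79.4 dB SPL.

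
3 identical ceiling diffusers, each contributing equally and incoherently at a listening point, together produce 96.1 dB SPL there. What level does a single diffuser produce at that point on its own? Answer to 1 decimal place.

3 equal incoherent sources add 10·log₁₀(3) = 4.77 dB over one source.
L_one = 96.1 − 4.77 = 91.3 dB SPL.

91.3 dB SPL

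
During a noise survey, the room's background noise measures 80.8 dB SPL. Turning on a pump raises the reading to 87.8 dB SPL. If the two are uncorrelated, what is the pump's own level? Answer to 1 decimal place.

Background correction is a power subtraction:
L_src = 10·log₁₀(10^(87.8/10) − 10^(80.8/10)) = 10·log₁₀(482300000) = 86.8 dB SPL.

86.8 dB SPL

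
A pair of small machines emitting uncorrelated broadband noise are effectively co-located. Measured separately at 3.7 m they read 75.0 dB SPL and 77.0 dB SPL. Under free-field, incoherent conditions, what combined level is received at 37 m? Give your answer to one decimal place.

Combined at 3.7 m: 10·log₁₀(10^(75.0/10)+10^(77.0/10)) = 79.12 dB SPL.
Then apply −20·log₁₀(37/3.7) = -20.00 dB → 59.1 dB SPL.

59.1 dB SPL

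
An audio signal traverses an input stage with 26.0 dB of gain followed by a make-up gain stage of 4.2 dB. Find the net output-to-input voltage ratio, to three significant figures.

32.4

Net gain = 26.0 + 4.2 = 30.2 dB.
Voltage ratio = 10^(30.2/20) = 32.4.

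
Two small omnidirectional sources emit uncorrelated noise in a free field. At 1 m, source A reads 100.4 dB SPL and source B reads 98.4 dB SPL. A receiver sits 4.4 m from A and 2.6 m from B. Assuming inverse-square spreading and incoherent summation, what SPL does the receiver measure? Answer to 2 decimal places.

92.01 dB SPL

At the listener: L_A = 100.4 − 20·log₁₀(4.4) = 87.531 dB; L_B = 98.4 − 20·log₁₀(2.6) = 90.101 dB.
Combined: 10·log₁₀(10^(87.531/10)+10^(90.101/10)) = 92.01 dB SPL.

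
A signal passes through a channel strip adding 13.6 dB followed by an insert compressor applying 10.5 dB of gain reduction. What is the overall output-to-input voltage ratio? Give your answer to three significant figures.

Net gain = 13.6 + (−10.5) = 3.1 dB.
Voltage ratio = 10^(3.1/20) = 1.43.

1.43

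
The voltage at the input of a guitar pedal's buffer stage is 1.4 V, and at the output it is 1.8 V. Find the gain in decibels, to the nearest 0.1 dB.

2.2 dB

Voltage is an amplitude quantity, so gain = 20·log₁₀(V_out/V_in).
20·log₁₀(1.8/1.4) = 20·log₁₀(1.286) = 2.2 dB.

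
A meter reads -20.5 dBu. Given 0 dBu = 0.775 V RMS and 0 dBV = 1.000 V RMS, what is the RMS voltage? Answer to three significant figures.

V = 0.775 V × 10^(-20.5/20).
= 0.775 × 0.09441 = 0.0732 V.

0.0732 V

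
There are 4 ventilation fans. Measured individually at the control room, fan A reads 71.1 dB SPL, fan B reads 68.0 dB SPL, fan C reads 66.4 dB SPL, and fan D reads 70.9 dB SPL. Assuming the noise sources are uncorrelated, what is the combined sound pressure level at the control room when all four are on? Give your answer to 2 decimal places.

75.55 dB SPL

Incoherent sources sum as intensities:
L_total = 10·log₁₀(10^(71.1/10) + 10^(68.0/10) + 10^(66.4/10) + 10^(70.9/10)) = 10·log₁₀(35860000) = 75.55 dB SPL.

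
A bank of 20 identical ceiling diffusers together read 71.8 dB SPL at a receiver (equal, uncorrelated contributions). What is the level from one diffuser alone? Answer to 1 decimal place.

20 equal incoherent sources add 10·log₁₀(20) = 13.01 dB over one source.
L_one = 71.8 − 13.01 = 58.8 dB SPL.

58.8 dB SPL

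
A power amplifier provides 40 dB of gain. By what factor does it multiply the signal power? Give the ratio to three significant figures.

Power ratio = 10^(dB/10).
10^(40/10) = 10^(4.000) = 10000.

10000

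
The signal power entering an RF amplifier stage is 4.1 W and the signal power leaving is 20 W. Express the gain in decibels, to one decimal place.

6.9 dB

For a power ratio, dB = 10·log₁₀(P₂/P₁).
10·log₁₀(20/4.1) = 10·log₁₀(4.878) = 6.9 dB.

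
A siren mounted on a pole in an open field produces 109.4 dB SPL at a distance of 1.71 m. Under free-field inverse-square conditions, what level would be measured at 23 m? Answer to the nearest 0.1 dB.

86.8 dB SPL

For a point source in a free field, ΔL = −20·log₁₀(d₂/d₁).
ΔL = −20·log₁₀(23/1.71) = -22.57 dB, so L₂ = 109.4 + (-22.57) = 86.8 dB SPL.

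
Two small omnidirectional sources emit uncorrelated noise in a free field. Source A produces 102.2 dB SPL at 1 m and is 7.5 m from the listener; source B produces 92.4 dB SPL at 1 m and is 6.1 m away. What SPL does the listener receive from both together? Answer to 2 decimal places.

85.34 dB SPL

At the listener: L_A = 102.2 − 20·log₁₀(7.5) = 84.699 dB; L_B = 92.4 − 20·log₁₀(6.1) = 76.693 dB.
Combined: 10·log₁₀(10^(84.699/10)+10^(76.693/10)) = 85.34 dB SPL.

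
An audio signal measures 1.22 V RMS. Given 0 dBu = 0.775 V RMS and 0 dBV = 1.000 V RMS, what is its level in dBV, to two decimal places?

+1.73 dBV

dBV = 20·log₁₀(V / 1.000 V).
20·log₁₀(1.22/1.000) = +1.73 dBV.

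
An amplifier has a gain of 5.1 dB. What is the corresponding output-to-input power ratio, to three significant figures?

Power ratio = 10^(dB/10).
10^(5.1/10) = 10^(0.5100) = 3.24.

3.24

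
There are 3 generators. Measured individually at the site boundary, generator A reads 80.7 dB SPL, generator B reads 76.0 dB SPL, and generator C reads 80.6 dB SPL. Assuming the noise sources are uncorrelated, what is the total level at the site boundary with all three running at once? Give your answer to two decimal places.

Uncorrelated sources add in intensity (power), not in dB.
L_total = 10·log₁₀(10^(80.7/10) + 10^(76.0/10) + 10^(80.6/10)) = 10·log₁₀(272100000) = 84.35 dB SPL.

84.35 dB SPL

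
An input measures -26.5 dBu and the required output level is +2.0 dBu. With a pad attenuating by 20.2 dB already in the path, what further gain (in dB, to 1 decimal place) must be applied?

48.7 dB

The required make-up gain is the shortfall in the dB sum.
G = +2.0 − (-26.5) + 20.2 = 48.7 dB.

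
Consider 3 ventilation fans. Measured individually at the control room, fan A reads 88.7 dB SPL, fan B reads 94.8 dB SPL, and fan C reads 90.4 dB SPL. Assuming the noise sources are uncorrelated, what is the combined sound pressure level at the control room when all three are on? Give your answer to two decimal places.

Incoherent sources sum as intensities:
L_total = 10·log₁₀(10^(88.7/10) + 10^(94.8/10) + 10^(90.4/10)) = 10·log₁₀(4858000000) = 96.86 dB SPL.

96.86 dB SPL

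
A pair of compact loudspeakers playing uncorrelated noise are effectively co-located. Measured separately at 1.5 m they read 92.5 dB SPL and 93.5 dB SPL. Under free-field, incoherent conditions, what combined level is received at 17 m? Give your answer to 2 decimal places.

Combined at 1.5 m: 10·log₁₀(10^(92.5/10)+10^(93.5/10)) = 96.039 dB SPL.
Then apply −20·log₁₀(17/1.5) = -21.087 dB → 74.95 dB SPL.

74.95 dB SPL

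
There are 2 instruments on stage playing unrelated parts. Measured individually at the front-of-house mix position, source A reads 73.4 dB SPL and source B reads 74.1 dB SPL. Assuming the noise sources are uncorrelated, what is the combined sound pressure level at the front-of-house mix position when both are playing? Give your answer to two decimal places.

Add the sources as powers (linear), then convert back to dB:
L_total = 10·log₁₀(10^(73.4/10) + 10^(74.1/10)) = 10·log₁₀(47580000) = 76.77 dB SPL.

76.77 dB SPL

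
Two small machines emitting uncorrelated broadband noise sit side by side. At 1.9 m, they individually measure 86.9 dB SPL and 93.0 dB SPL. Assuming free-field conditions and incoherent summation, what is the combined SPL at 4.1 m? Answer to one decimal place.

87.3 dB SPL

Combined at 1.9 m: 10·log₁₀(10^(86.9/10)+10^(93.0/10)) = 93.95 dB SPL.
Then apply −20·log₁₀(4.1/1.9) = -6.68 dB → 87.3 dB SPL.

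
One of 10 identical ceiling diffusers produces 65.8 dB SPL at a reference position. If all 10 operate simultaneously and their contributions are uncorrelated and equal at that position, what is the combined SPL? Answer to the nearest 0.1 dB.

75.8 dB SPL

10 equal incoherent sources raise the level by 10·log₁₀(10) = 10.00 dB.
L_total = 65.8 + 10.00 = 75.8 dB SPL.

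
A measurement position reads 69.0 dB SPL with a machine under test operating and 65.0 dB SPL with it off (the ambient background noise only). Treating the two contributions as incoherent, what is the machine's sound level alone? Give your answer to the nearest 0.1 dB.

66.8 dB SPL

Background correction is a power subtraction:
L_src = 10·log₁₀(10^(69.0/10) − 10^(65.0/10)) = 10·log₁₀(4781000) = 66.8 dB SPL.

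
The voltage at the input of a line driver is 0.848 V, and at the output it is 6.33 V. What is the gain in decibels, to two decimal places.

Voltage is an amplitude quantity, so gain = 20·log₁₀(V_out/V_in).
20·log₁₀(6.33/0.848) = 20·log₁₀(7.465) = 17.46 dB.

17.46 dB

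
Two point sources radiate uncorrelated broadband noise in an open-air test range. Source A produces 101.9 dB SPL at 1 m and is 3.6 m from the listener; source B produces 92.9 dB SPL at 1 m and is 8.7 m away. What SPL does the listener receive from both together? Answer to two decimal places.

90.87 dB SPL

At the listener: L_A = 101.9 − 20·log₁₀(3.6) = 90.774 dB; L_B = 92.9 − 20·log₁₀(8.7) = 74.110 dB.
Combined: 10·log₁₀(10^(90.774/10)+10^(74.110/10)) = 90.87 dB SPL.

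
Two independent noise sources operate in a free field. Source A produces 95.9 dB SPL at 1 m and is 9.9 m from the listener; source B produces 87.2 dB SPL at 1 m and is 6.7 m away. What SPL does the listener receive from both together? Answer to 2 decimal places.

At the listener: L_A = 95.9 − 20·log₁₀(9.9) = 75.987 dB; L_B = 87.2 − 20·log₁₀(6.7) = 70.679 dB.
Combined: 10·log₁₀(10^(75.987/10)+10^(70.679/10)) = 77.11 dB SPL.

77.11 dB SPL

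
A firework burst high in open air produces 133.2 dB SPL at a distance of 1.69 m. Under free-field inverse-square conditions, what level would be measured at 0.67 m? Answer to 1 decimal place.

For a point source in a free field, ΔL = −20·log₁₀(d₂/d₁).
ΔL = −20·log₁₀(0.67/1.69) = 8.04 dB, so L₂ = 133.2 + (8.04) = 141.2 dB SPL.

141.2 dB SPL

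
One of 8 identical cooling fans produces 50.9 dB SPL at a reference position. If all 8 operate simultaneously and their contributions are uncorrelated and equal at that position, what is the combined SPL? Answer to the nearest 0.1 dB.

8 equal incoherent sources raise the level by 10·log₁₀(8) = 9.03 dB.
L_total = 50.9 + 9.03 = 59.9 dB SPL.

59.9 dB SPL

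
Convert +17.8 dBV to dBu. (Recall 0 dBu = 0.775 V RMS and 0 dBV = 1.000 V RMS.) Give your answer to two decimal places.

+20.01 dBu

The offset between the scales is 20·log₁₀(0.775/1.000) = −2.214 dB.
So dBu = +17.8 + 2.214 = +20.01 dBu.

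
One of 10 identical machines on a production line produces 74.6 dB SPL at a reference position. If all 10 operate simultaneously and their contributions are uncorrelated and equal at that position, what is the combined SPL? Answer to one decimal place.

10 equal incoherent sources raise the level by 10·log₁₀(10) = 10.00 dB.
L_total = 74.6 + 10.00 = 84.6 dB SPL.

84.6 dB SPL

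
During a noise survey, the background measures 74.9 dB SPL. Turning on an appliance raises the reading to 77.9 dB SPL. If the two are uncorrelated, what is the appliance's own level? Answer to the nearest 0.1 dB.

Subtract intensities: L_src = 10·log₁₀(10^(L_total/10) − 10^(L_bg/10)).
L_src = 10·log₁₀(10^(77.9/10) − 10^(74.9/10)) = 10·log₁₀(30760000) = 74.9 dB SPL.

74.9 dB SPL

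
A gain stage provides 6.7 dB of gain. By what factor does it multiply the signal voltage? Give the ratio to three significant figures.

2.16

Voltage ratio = 10^(dB/20).
10^(6.7/20) = 10^(0.3350) = 2.16.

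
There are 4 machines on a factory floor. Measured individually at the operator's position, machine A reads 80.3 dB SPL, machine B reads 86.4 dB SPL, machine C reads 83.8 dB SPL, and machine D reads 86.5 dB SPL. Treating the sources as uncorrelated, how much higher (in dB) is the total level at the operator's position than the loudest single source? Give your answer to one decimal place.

4.4 dB

Uncorrelated sources add in intensity (power), not in dB.
L_total = 10·log₁₀(10^(80.3/10) + 10^(86.4/10) + 10^(83.8/10) + 10^(86.5/10)) = 90.90 dB SPL.
Excess over the loudest (86.5 dB): 90.90 − 86.5 = 4.4 dB.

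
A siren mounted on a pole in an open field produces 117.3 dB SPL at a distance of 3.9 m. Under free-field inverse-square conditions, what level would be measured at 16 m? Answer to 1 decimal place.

105.0 dB SPL

Inverse-square spreading gives ΔL = −20·log₁₀(d₂/d₁).
ΔL = −20·log₁₀(16/3.9) = -12.26 dB, so L₂ = 117.3 + (-12.26) = 105.0 dB SPL.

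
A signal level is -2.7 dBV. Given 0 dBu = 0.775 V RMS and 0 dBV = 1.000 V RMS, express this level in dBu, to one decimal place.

-0.5 dBu

The offset between the scales is 20·log₁₀(0.775/1.000) = −2.214 dB.
So dBu = -2.7 + 2.214 = -0.5 dBu.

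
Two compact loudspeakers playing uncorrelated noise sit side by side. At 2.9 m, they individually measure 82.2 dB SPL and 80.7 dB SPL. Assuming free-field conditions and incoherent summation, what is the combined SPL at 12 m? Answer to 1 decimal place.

72.2 dB SPL

Combined at 2.9 m: 10·log₁₀(10^(82.2/10)+10^(80.7/10)) = 84.52 dB SPL.
Then apply −20·log₁₀(12/2.9) = -12.34 dB → 72.2 dB SPL.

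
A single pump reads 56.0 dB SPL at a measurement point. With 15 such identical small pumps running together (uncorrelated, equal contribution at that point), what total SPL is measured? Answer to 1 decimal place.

67.8 dB SPL

15 equal incoherent sources raise the level by 10·log₁₀(15) = 11.76 dB.
L_total = 56.0 + 11.76 = 67.8 dB SPL.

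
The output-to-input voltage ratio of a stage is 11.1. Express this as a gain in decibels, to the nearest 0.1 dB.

20.9 dB

Voltage is an amplitude quantity, so gain = 20·log₁₀(V_out/V_in).
20·log₁₀(11.1) = 20.9 dB.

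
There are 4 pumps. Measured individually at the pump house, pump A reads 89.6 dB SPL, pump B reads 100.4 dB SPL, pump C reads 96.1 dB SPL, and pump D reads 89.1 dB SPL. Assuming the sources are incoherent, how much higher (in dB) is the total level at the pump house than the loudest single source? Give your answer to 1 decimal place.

1.8 dB

Uncorrelated sources add in intensity (power), not in dB.
L_total = 10·log₁₀(10^(89.6/10) + 10^(100.4/10) + 10^(96.1/10) + 10^(89.1/10)) = 102.24 dB SPL.
Excess over the loudest (100.4 dB): 102.24 − 100.4 = 1.8 dB.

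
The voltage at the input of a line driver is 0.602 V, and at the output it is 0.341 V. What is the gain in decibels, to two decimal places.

For a voltage ratio, dB = 20·log₁₀(V₂/V₁).
20·log₁₀(0.341/0.602) = 20·log₁₀(0.5664) = -4.94 dB.

-4.94 dB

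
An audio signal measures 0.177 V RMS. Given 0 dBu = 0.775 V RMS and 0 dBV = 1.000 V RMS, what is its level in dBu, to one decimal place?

-12.8 dBu

dBu = 20·log₁₀(V / 0.775 V).
20·log₁₀(0.177/0.775) = -12.8 dBu.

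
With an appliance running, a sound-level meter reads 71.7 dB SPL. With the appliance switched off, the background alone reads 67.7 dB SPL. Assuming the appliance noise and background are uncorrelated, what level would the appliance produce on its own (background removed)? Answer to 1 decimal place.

69.5 dB SPL

Subtract intensities: L_src = 10·log₁₀(10^(L_total/10) − 10^(L_bg/10)).
L_src = 10·log₁₀(10^(71.7/10) − 10^(67.7/10)) = 10·log₁₀(8903000) = 69.5 dB SPL.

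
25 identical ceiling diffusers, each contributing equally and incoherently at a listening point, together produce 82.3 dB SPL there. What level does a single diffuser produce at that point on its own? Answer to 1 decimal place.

68.3 dB SPL

25 equal incoherent sources add 10·log₁₀(25) = 13.98 dB over one source.
L_one = 82.3 − 13.98 = 68.3 dB SPL.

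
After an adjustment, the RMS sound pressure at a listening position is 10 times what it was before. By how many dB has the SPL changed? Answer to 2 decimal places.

20.00 dB

Sound pressure is an amplitude quantity: ΔL = 20·log₁₀(p₂/p₁).
20·log₁₀(10) = 20.00 dB.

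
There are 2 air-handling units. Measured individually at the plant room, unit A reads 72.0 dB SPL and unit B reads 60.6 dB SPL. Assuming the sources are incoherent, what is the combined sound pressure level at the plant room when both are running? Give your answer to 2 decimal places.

Uncorrelated sources add in intensity (power), not in dB.
L_total = 10·log₁₀(10^(72.0/10) + 10^(60.6/10)) = 10·log₁₀(17000000) = 72.30 dB SPL.

72.30 dB SPL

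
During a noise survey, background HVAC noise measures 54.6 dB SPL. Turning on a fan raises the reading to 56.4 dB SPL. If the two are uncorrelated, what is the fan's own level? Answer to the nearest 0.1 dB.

51.7 dB SPL

Remove the background by subtracting linear intensities:
L_src = 10·log₁₀(10^(56.4/10) − 10^(54.6/10)) = 10·log₁₀(148100) = 51.7 dB SPL.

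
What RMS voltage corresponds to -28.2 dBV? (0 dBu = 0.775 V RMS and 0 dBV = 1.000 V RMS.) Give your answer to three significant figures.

V = 1.000 V × 10^(-28.2/20).
= 1.000 × 0.03890 = 0.0389 V.

0.0389 V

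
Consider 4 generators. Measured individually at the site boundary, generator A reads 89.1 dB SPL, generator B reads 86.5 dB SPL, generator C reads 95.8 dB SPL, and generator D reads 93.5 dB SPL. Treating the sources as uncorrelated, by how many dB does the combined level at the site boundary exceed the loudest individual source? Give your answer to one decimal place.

2.8 dB

Uncorrelated sources add in intensity (power), not in dB.
L_total = 10·log₁₀(10^(89.1/10) + 10^(86.5/10) + 10^(95.8/10) + 10^(93.5/10)) = 98.63 dB SPL.
Excess over the loudest (95.8 dB): 98.63 − 95.8 = 2.8 dB.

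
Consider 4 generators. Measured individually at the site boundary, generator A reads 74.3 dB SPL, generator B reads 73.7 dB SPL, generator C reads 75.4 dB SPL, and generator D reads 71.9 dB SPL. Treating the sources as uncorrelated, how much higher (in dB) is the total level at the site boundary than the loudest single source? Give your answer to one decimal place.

4.6 dB

Incoherent sources sum as intensities:
L_total = 10·log₁₀(10^(74.3/10) + 10^(73.7/10) + 10^(75.4/10) + 10^(71.9/10)) = 80.02 dB SPL.
Excess over the loudest (75.4 dB): 80.02 − 75.4 = 4.6 dB.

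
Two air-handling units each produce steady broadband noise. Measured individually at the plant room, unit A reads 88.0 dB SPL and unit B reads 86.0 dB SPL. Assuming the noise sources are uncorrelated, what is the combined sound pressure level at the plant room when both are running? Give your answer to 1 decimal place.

90.1 dB SPL

Incoherent sources sum as intensities:
L_total = 10·log₁₀(10^(88.0/10) + 10^(86.0/10)) = 10·log₁₀(1029000000) = 90.1 dB SPL.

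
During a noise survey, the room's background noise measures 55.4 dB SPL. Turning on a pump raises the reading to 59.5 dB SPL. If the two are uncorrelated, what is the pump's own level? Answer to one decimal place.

Background correction is a power subtraction:
L_src = 10·log₁₀(10^(59.5/10) − 10^(55.4/10)) = 10·log₁₀(544500) = 57.4 dB SPL.

57.4 dB SPL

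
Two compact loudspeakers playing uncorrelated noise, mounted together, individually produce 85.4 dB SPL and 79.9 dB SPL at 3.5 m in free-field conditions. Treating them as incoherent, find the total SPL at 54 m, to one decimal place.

Combined at 3.5 m: 10·log₁₀(10^(85.4/10)+10^(79.9/10)) = 86.48 dB SPL.
Then apply −20·log₁₀(54/3.5) = -23.77 dB → 62.7 dB SPL.

62.7 dB SPL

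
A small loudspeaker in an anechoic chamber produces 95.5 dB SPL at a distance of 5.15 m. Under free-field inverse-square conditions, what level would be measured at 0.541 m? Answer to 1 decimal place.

Inverse-square spreading gives ΔL = −20·log₁₀(d₂/d₁).
ΔL = −20·log₁₀(0.541/5.15) = 19.57 dB, so L₂ = 95.5 + (19.57) = 115.1 dB SPL.

115.1 dB SPL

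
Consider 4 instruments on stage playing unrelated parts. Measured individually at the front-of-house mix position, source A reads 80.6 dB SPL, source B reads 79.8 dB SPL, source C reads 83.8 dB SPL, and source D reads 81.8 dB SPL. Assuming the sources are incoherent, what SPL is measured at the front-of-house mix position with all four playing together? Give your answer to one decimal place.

87.8 dB SPL

Add the sources as powers (linear), then convert back to dB:
L_total = 10·log₁₀(10^(80.6/10) + 10^(79.8/10) + 10^(83.8/10) + 10^(81.8/10)) = 10·log₁₀(601600000) = 87.8 dB SPL.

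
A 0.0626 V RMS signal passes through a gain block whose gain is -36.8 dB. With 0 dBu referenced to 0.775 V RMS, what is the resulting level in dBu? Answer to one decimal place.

Input level: 20·log₁₀(0.0626/0.775) = -21.85 dBu.
Output: -21.85 − 36.8 = -58.7 dBu.

-58.7 dBu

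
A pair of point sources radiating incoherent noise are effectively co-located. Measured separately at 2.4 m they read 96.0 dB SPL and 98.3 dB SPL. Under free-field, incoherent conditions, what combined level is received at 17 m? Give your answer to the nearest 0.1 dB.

83.3 dB SPL

Combined at 2.4 m: 10·log₁₀(10^(96.0/10)+10^(98.3/10)) = 100.31 dB SPL.
Then apply −20·log₁₀(17/2.4) = -17.00 dB → 83.3 dB SPL.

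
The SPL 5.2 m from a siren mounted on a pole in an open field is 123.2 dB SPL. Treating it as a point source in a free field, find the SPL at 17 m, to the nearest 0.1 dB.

Free-field point source: level drops by 20·log₁₀ of the distance ratio.
ΔL = −20·log₁₀(17/5.2) = -10.29 dB, so L₂ = 123.2 + (-10.29) = 112.9 dB SPL.

112.9 dB SPL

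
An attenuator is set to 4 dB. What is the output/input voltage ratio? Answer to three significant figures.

Voltage ratio = 10^(dB/20).
10^(-4/20) = 10^(-0.2000) = 0.631.

0.631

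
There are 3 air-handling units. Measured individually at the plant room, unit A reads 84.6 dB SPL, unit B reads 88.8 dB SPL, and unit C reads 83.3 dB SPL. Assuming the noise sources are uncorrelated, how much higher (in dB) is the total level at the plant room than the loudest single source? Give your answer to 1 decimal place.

2.2 dB

Uncorrelated sources add in intensity (power), not in dB.
L_total = 10·log₁₀(10^(84.6/10) + 10^(88.8/10) + 10^(83.3/10)) = 91.01 dB SPL.
Excess over the loudest (88.8 dB): 91.01 − 88.8 = 2.2 dB.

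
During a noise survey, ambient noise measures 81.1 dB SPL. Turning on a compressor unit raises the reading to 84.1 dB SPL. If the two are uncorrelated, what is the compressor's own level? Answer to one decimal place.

Remove the background by subtracting linear intensities:
L_src = 10·log₁₀(10^(84.1/10) − 10^(81.1/10)) = 10·log₁₀(128200000) = 81.1 dB SPL.

81.1 dB SPL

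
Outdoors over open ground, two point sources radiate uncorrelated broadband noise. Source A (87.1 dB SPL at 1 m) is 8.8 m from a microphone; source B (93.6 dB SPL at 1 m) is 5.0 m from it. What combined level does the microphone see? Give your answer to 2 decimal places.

79.92 dB SPL

At the listener: L_A = 87.1 − 20·log₁₀(8.8) = 68.210 dB; L_B = 93.6 − 20·log₁₀(5.0) = 79.621 dB.
Combined: 10·log₁₀(10^(68.210/10)+10^(79.621/10)) = 79.92 dB SPL.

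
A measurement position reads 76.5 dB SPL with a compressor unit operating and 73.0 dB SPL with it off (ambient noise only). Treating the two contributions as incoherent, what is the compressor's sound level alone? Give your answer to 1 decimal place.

Remove the background by subtracting linear intensities:
L_src = 10·log₁₀(10^(76.5/10) − 10^(73.0/10)) = 10·log₁₀(24720000) = 73.9 dB SPL.

73.9 dB SPL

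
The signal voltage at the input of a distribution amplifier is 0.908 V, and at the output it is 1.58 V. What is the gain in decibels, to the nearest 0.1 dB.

For a voltage ratio, dB = 20·log₁₀(V₂/V₁).
20·log₁₀(1.58/0.908) = 20·log₁₀(1.740) = 4.8 dB.

4.8 dB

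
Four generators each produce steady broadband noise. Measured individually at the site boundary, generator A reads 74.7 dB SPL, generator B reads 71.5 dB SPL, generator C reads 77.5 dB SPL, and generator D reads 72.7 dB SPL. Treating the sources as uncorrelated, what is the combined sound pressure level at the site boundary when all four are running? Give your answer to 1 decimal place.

80.7 dB SPL

Add the sources as powers (linear), then convert back to dB:
L_total = 10·log₁₀(10^(74.7/10) + 10^(71.5/10) + 10^(77.5/10) + 10^(72.7/10)) = 10·log₁₀(118500000) = 80.7 dB SPL.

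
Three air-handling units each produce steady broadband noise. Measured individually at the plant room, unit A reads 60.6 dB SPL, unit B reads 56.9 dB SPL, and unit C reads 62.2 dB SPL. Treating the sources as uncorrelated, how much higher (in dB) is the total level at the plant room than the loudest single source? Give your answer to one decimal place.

Add the sources as powers (linear), then convert back to dB:
L_total = 10·log₁₀(10^(60.6/10) + 10^(56.9/10) + 10^(62.2/10)) = 65.18 dB SPL.
Excess over the loudest (62.2 dB): 65.18 − 62.2 = 3.0 dB.

3.0 dB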